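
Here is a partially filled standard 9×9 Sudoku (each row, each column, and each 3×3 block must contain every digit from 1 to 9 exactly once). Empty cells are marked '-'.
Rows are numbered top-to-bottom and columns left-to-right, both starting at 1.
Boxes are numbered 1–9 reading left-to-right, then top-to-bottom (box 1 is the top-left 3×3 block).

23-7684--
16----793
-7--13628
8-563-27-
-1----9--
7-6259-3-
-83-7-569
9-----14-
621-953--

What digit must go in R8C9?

2

Cell R8C9 itself could take any of {2, 7} by direct elimination.
Consider where 2 can go in box 9.
R9C8 is out (row 9 already has a 2).
R9C9 is out (row 9 already has a 2).
So the only cell in box 9 that can hold 2 is R8C9.
Therefore R8C9 = 2.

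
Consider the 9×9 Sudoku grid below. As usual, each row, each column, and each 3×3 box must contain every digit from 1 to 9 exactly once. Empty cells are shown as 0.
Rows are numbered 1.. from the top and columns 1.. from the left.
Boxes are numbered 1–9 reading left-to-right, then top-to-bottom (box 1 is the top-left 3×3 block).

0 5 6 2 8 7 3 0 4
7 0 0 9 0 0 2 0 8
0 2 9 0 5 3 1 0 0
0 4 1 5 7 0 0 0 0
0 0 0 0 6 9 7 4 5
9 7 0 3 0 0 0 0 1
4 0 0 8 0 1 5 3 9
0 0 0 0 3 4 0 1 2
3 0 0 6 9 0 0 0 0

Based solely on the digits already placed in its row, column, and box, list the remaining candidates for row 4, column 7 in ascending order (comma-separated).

Row 4 already contains {1, 4, 5, 7}.
Column 7 already contains {1, 2, 3, 5, 7}.
Its 3×3 block (box 6) already contains {1, 4, 5, 7}.
Removing those from 1–9 leaves {6, 8, 9} as the candidates for row 4, column 7.

6,8,9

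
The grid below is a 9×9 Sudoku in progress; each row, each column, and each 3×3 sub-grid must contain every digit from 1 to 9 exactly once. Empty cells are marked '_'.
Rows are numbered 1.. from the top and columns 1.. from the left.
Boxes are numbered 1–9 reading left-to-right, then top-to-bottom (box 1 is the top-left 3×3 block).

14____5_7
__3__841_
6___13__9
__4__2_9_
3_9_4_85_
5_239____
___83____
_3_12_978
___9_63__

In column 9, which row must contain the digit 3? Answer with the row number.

4

Consider where 3 can go in column 9.
row 2, column 9 is out (row 2 already has a 3).
row 5, column 9 is out (row 5 already has a 3).
row 6, column 9 is out (row 6 already has a 3).
row 7, column 9 is out (row 7 already has a 3).
row 9, column 9 is out (row 9 already has a 3).
So the only cell in column 9 that can hold 3 is row 4, column 9.
That is row 4.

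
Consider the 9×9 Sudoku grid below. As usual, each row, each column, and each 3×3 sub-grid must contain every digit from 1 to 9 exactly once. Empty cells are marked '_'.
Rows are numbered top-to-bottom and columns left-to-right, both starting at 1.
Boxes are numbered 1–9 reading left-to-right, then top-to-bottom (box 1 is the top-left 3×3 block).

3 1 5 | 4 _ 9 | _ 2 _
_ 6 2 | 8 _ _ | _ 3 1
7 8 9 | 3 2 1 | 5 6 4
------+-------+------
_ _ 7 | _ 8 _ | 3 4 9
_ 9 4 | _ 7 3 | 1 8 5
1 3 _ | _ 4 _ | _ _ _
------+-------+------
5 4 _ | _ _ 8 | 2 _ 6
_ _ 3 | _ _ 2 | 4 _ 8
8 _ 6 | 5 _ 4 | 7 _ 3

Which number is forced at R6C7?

6

Row 6 already contains {1, 3, 4}.
Column 7 already contains {1, 2, 3, 4, 5, 7}.
Its 3×3 block (box 6) already contains {1, 3, 4, 5, 8, 9}.
The only value from 1–9 not eliminated is 6, so R6C7 = 6.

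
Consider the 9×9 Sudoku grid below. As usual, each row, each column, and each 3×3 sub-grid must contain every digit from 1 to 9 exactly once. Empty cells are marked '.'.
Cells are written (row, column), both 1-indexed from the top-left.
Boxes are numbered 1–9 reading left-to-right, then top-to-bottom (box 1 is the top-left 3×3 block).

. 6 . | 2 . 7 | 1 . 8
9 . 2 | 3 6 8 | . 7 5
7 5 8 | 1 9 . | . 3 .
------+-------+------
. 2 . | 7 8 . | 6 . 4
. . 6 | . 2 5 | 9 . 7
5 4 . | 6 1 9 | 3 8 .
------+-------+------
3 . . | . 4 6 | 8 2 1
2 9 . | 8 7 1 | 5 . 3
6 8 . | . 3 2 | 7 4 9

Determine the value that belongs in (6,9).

2

Row 6 already contains {1, 3, 4, 5, 6, 8, 9}.
Column 9 already contains {1, 3, 4, 5, 7, 8, 9}.
Its 3×3 block (box 6) already contains {3, 4, 6, 7, 8, 9}.
The only value from 1–9 not eliminated is 2, so (6,9) = 2.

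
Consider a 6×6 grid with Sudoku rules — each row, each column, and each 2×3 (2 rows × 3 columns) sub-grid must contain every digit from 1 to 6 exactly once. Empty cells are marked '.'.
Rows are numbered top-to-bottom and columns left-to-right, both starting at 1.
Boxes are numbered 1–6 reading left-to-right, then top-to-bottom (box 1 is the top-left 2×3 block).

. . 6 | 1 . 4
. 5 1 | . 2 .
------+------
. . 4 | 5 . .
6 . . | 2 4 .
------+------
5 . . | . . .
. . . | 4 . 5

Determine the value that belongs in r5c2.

Cell r5c2 itself could take any of {1, 2, 3, 4, 6} by direct elimination.
Consider where 4 can go in column 2.
r1c2 is out (row 1 already has a 4).
r3c2 is out (row 3 already has a 4).
r4c2 is out (row 4 already has a 4).
r6c2 is out (row 6 already has a 4).
So the only cell in column 2 that can hold 4 is r5c2.
Therefore r5c2 = 4.

4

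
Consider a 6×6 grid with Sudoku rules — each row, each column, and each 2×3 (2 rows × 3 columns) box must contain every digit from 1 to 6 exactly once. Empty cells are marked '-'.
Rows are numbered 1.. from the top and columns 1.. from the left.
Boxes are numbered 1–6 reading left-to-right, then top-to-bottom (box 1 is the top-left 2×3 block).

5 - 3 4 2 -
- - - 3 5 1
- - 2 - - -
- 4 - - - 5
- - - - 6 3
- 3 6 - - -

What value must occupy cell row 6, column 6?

Cell row 6, column 6 itself could take any of {2, 4} by direct elimination.
Consider where 2 can go in column 6.
row 1, column 6 is out (row 1 already has a 2).
row 3, column 6 is out (row 3 already has a 2).
So the only cell in column 6 that can hold 2 is row 6, column 6.
Therefore row 6, column 6 = 2.

2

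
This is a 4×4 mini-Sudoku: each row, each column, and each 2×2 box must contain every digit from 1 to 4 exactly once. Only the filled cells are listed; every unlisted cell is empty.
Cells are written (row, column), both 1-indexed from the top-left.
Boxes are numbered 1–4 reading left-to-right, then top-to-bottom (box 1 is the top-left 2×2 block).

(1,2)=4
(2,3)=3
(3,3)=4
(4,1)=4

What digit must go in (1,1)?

Cell (1,1) itself could take any of {1, 2, 3} by direct elimination.
Consider where 3 can go in row 1.
(1,3) is out (column 3 already has a 3).
(1,4) is out (box 2 already has a 3).
So the only cell in row 1 that can hold 3 is (1,1).
Therefore (1,1) = 3.

3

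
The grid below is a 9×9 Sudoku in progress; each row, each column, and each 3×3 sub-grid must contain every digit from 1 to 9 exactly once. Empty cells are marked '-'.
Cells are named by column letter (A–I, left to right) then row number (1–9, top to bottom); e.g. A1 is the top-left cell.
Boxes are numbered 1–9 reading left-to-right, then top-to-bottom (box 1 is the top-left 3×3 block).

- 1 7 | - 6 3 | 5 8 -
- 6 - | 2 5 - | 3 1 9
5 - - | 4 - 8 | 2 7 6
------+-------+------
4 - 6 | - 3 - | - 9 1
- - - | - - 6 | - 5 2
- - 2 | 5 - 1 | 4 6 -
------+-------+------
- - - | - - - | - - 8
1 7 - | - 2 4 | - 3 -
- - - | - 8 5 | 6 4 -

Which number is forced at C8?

8

Cell C8 itself could take any of {5, 8, 9} by direct elimination.
Consider where 8 can go in box 7.
A7 is out (row 7 already has a 8). B7 is out (row 7 already has a 8). C7 is out (row 7 already has a 8). A9 is out (row 9 already has a 8). The remaining empty cells in box 7 are similarly blocked.
So the only cell in box 7 that can hold 8 is C8.
Therefore C8 = 8.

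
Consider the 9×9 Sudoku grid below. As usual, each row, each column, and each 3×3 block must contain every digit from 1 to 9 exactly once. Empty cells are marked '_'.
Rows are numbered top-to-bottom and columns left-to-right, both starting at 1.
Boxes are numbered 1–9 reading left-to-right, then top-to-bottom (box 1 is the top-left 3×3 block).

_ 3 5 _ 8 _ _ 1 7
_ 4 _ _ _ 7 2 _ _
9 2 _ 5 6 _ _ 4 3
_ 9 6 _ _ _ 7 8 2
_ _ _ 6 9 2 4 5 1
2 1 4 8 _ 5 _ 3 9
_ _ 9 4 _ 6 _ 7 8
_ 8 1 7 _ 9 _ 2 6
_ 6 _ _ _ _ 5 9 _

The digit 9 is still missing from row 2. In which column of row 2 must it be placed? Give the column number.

4

Consider where 9 can go in row 2.
R2C1 is out (column 1 already has a 9).
R2C3 is out (column 3 already has a 9).
R2C5 is out (column 5 already has a 9).
R2C8 is out (column 8 already has a 9).
R2C9 is out (column 9 already has a 9).
So the only cell in row 2 that can hold 9 is R2C4.
That is column 4.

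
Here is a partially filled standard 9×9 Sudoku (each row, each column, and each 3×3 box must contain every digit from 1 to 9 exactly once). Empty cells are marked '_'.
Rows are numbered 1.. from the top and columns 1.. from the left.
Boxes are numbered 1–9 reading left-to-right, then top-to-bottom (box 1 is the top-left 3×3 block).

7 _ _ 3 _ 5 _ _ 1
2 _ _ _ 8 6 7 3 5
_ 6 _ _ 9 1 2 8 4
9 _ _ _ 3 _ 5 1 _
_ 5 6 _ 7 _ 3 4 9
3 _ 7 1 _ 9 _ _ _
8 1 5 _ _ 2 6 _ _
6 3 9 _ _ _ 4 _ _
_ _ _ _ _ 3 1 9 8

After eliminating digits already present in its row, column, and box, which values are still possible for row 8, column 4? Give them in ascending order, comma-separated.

Row 8 already contains {3, 4, 6, 9}.
Column 4 already contains {1, 3}.
Its 3×3 block (box 8) already contains {2, 3}.
Removing those from 1–9 leaves {5, 7, 8} as the candidates for row 8, column 4.

5,7,8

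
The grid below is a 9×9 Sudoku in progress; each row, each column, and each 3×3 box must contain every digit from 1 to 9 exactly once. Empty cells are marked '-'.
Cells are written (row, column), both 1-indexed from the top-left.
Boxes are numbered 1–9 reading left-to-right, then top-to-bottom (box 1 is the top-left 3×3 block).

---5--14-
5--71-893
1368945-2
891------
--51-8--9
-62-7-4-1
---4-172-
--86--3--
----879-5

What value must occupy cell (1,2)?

8

Cell (1,2) itself could take any of {2, 7, 8} by direct elimination.
Consider where 8 can go in column 2.
(2,2) is out (row 2 already has a 8).
(5,2) is out (row 5 already has a 8).
(7,2) is out (box 7 already has a 8).
(8,2) is out (row 8 already has a 8).
(9,2) is out (row 9 already has a 8).
So the only cell in column 2 that can hold 8 is (1,2).
Therefore (1,2) = 8.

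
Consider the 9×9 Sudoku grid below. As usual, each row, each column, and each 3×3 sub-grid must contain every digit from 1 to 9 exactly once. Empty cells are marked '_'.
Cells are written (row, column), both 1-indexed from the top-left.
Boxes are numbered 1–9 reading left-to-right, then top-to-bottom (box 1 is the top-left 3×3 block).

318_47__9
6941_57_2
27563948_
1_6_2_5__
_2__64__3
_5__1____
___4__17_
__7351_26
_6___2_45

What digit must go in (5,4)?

Cell (5,4) itself could take any of {5, 7, 8, 9} by direct elimination.
Consider where 5 can go in row 5.
(5,1) is out (box 4 already has a 5).
(5,3) is out (column 3 already has a 5).
(5,7) is out (column 7 already has a 5).
(5,8) is out (box 6 already has a 5).
So the only cell in row 5 that can hold 5 is (5,4).
Therefore (5,4) = 5.

5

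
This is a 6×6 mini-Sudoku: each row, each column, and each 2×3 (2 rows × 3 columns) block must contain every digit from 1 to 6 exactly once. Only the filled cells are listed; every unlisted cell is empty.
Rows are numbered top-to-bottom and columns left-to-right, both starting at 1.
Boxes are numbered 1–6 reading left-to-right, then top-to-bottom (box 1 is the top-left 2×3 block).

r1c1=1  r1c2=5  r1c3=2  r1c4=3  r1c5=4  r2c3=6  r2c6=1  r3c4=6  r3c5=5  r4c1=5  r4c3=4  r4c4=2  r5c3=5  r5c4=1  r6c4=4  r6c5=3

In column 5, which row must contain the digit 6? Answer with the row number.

Consider where 6 can go in column 5.
r2c5 is out (row 2 already has a 6).
r4c5 is out (box 4 already has a 6).
So the only cell in column 5 that can hold 6 is r5c5.
That is row 5.

5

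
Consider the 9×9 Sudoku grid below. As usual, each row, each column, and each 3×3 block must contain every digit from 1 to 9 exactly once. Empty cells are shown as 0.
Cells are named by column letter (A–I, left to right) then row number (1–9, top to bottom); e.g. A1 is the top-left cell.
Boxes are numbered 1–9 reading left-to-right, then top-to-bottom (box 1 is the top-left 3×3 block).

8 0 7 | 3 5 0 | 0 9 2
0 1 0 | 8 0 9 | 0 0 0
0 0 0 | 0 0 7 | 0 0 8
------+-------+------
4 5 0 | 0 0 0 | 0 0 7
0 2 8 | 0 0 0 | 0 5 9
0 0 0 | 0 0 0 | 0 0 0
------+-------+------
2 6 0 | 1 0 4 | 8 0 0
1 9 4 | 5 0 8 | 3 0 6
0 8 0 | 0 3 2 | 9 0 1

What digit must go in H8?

2

Cell H8 itself could take any of {2, 7} by direct elimination.
Consider where 2 can go in box 9.
H7 is out (row 7 already has a 2).
I7 is out (row 7 already has a 2).
H9 is out (row 9 already has a 2).
So the only cell in box 9 that can hold 2 is H8.
Therefore H8 = 2.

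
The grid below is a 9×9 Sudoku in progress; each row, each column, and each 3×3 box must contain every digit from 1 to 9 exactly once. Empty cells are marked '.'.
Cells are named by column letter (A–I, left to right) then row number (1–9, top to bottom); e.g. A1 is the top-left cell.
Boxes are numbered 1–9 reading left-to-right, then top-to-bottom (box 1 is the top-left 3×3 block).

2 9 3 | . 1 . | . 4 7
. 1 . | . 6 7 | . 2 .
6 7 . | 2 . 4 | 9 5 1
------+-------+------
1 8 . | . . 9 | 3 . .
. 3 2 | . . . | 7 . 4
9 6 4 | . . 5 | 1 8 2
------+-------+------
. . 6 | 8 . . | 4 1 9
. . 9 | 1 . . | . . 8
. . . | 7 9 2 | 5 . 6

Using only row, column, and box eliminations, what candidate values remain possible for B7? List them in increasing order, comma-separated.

2,5

Row 7 already contains {1, 4, 6, 8, 9}.
Column B already contains {1, 3, 6, 7, 8, 9}.
Its 3×3 block (box 7) already contains {6, 9}.
Removing those from 1–9 leaves {2, 5} as the candidates for B7.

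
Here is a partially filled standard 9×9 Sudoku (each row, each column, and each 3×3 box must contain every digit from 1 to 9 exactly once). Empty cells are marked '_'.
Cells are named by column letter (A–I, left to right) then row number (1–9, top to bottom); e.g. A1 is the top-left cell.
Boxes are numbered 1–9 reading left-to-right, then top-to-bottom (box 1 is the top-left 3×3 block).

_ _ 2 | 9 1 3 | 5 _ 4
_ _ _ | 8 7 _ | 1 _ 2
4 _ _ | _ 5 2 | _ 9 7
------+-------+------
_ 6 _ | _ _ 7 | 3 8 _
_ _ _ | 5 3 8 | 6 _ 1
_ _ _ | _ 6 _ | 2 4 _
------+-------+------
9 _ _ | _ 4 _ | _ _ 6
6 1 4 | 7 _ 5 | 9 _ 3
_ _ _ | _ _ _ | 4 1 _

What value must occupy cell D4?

Cell D4 itself could take any of {1, 2, 4} by direct elimination.
Consider where 4 can go in box 5.
E4 is out (column E already has a 4).
D6 is out (row 6 already has a 4).
F6 is out (row 6 already has a 4).
So the only cell in box 5 that can hold 4 is D4.
Therefore D4 = 4.

4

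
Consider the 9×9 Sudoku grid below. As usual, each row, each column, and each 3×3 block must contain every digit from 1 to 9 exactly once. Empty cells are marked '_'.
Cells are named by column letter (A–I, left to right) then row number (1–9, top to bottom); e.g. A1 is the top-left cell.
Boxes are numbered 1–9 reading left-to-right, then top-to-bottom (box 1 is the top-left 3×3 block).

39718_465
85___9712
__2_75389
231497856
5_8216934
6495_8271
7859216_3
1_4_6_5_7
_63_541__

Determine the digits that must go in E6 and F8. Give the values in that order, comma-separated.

For E6:
  Row 6 already contains {1, 2, 4, 5, 6, 7, 8, 9}.
  Column E already contains {1, 2, 5, 6, 7, 8, 9}.
  Its 3×3 block (box 5) already contains {1, 2, 4, 5, 6, 7, 8, 9}.
  The only value from 1–9 not eliminated is 3, so E6 = 3.
For F8:
  Row 8 already contains {1, 4, 5, 6, 7}.
  Column F already contains {1, 4, 5, 6, 7, 8, 9}.
  Its 3×3 block (box 8) already contains {1, 2, 4, 5, 6, 9}.
  The only value from 1–9 not eliminated is 3, so F8 = 3.

3,3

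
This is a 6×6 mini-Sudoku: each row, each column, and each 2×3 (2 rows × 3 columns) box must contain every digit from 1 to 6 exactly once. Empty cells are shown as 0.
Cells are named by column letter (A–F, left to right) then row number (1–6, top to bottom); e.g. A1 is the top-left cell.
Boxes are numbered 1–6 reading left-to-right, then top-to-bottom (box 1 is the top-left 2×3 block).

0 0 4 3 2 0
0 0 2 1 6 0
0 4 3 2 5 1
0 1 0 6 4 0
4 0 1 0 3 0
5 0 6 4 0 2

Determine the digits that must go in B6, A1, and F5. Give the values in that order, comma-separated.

For B6:
  Row 6 already contains {2, 4, 5, 6}.
  Column B already contains {1, 4}.
  Its 2×3 block (box 5) already contains {1, 4, 5, 6}.
  The only value from 1–6 not eliminated is 3, so B6 = 3.
For A1:
  Consider where 1 can go in box 1.
  B1 is out (column B already has a 1).
  A2 is out (row 2 already has a 1).
  B2 is out (row 2 already has a 1).
  So the only cell in box 1 that can hold 1 is A1.
  So A1 = 1.
For F5:
  Consider where 6 can go in row 5.
  B5 is out (box 5 already has a 6).
  D5 is out (column D already has a 6).
  So the only cell in row 5 that can hold 6 is F5.
  So F5 = 6.

3,1,6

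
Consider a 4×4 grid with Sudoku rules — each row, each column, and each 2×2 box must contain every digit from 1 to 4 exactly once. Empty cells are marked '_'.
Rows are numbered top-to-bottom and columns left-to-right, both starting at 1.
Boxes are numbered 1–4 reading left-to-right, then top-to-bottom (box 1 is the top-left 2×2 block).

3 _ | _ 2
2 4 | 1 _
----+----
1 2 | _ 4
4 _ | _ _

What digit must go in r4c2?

Row 4 already contains {4}.
Column 2 already contains {2, 4}.
Its 2×2 block (box 3) already contains {1, 2, 4}.
The only value from 1–4 not eliminated is 3, so r4c2 = 3.

3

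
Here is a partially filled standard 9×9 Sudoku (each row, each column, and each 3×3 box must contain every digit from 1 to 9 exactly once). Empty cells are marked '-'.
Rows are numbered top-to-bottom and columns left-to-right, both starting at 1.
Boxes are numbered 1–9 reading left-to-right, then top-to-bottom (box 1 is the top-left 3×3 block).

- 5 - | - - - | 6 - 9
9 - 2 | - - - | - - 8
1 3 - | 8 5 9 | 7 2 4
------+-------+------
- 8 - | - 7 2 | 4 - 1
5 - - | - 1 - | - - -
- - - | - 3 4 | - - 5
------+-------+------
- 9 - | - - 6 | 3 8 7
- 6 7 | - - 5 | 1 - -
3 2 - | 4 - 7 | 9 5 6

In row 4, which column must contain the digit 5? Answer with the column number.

Consider where 5 can go in row 4.
R4C1 is out (column 1 already has a 5).
R4C3 is out (box 4 already has a 5).
R4C8 is out (column 8 already has a 5).
So the only cell in row 4 that can hold 5 is R4C4.
That is column 4.

4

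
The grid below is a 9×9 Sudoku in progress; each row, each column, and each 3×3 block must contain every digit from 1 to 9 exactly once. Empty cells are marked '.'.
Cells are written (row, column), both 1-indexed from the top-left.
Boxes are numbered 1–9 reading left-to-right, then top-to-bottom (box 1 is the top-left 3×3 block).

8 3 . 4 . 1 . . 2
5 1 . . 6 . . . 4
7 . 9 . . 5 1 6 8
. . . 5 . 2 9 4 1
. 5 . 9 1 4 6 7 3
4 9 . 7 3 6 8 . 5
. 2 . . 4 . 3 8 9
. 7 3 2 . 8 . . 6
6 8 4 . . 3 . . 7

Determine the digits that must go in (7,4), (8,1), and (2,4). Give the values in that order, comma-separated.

6,9,8

For (7,4):
  Consider where 6 can go in row 7.
  (7,1) is out (column 1 already has a 6).
  (7,3) is out (box 7 already has a 6).
  (7,6) is out (column 6 already has a 6).
  So the only cell in row 7 that can hold 6 is (7,4).
  So (7,4) = 6.
For (8,1):
  Consider where 9 can go in box 7.
  (7,1) is out (row 7 already has a 9).
  (7,3) is out (row 7 already has a 9).
  So the only cell in box 7 that can hold 9 is (8,1).
  So (8,1) = 9.
For (2,4):
  Consider where 8 can go in row 2.
  (2,3) is out (box 1 already has a 8).
  (2,6) is out (column 6 already has a 8).
  (2,7) is out (column 7 already has a 8).
  (2,8) is out (column 8 already has a 8).
  So the only cell in row 2 that can hold 8 is (2,4).
  So (2,4) = 8.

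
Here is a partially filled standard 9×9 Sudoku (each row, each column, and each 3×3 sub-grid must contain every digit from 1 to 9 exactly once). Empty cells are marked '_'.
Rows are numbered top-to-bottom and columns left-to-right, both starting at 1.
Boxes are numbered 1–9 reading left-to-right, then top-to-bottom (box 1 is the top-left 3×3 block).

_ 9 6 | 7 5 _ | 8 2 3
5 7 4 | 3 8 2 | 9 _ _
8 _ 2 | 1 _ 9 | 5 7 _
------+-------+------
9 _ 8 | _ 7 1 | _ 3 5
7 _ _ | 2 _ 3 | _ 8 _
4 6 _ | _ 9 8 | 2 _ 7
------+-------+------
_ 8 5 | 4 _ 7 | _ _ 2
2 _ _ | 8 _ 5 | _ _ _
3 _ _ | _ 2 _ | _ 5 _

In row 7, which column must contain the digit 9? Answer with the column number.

Consider where 9 can go in row 7.
R7C1 is out (column 1 already has a 9).
R7C5 is out (column 5 already has a 9).
R7C7 is out (column 7 already has a 9).
So the only cell in row 7 that can hold 9 is R7C8.
That is column 8.

8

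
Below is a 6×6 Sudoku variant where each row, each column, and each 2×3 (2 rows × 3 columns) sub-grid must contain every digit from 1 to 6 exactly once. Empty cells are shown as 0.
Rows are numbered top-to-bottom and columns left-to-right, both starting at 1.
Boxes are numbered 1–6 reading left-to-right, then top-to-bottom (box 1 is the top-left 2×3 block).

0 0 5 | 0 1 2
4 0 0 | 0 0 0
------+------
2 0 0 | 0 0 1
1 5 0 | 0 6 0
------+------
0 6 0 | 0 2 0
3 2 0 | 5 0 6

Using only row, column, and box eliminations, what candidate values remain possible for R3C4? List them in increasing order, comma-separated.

Row 3 already contains {1, 2}.
Column 4 already contains {5}.
Its 2×3 block (box 4) already contains {1, 6}.
Removing those from 1–6 leaves {3, 4} as the candidates for R3C4.

3,4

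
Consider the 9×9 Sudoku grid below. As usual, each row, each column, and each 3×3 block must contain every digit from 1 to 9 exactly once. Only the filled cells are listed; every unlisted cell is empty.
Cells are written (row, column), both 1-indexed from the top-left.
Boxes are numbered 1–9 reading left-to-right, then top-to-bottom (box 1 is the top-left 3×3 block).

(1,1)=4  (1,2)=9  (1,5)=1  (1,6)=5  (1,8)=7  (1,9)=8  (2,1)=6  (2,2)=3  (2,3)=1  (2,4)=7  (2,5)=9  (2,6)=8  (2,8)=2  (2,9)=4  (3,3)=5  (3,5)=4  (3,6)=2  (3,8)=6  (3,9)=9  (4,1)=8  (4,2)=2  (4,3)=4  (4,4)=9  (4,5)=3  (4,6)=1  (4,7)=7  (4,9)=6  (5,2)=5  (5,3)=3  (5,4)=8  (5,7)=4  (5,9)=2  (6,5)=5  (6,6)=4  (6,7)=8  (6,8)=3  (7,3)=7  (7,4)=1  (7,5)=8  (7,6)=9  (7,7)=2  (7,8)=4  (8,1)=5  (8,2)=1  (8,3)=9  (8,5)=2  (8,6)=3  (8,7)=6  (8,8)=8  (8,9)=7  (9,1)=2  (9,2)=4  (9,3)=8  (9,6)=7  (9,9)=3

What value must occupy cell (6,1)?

9

Cell (6,1) itself could take any of {1, 7, 9} by direct elimination.
Consider where 9 can go in row 6.
(6,2) is out (column 2 already has a 9).
(6,3) is out (column 3 already has a 9).
(6,4) is out (column 4 already has a 9).
(6,9) is out (column 9 already has a 9).
So the only cell in row 6 that can hold 9 is (6,1).
Therefore (6,1) = 9.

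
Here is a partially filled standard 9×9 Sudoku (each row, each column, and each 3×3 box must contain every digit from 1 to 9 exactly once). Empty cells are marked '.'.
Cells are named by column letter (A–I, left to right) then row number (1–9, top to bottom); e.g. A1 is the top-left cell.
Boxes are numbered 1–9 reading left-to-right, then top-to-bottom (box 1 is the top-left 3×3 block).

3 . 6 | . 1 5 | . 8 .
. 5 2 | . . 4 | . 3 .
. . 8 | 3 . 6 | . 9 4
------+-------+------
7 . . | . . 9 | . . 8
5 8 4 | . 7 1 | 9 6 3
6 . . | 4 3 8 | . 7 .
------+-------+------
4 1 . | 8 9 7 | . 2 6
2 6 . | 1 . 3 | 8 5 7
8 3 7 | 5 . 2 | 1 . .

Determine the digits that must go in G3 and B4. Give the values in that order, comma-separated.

5,2

For G3:
  Consider where 5 can go in box 3.
  G1 is out (row 1 already has a 5).
  I1 is out (row 1 already has a 5).
  G2 is out (row 2 already has a 5).
  I2 is out (row 2 already has a 5).
  So the only cell in box 3 that can hold 5 is G3.
  So G3 = 5.
For B4:
  Row 4 already contains {7, 8, 9}.
  Column B already contains {1, 3, 5, 6, 8}.
  Its 3×3 block (box 4) already contains {4, 5, 6, 7, 8}.
  The only value from 1–9 not eliminated is 2, so B4 = 2.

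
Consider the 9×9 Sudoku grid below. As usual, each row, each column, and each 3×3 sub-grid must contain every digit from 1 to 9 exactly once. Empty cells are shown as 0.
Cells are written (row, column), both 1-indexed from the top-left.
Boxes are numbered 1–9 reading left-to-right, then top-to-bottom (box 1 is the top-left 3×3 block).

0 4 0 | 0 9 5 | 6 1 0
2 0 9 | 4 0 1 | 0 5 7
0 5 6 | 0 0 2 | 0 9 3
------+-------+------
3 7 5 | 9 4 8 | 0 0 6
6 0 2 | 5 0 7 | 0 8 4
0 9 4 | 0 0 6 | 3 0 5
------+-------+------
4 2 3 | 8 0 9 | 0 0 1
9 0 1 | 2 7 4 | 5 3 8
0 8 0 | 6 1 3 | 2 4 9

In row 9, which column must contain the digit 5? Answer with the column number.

Consider where 5 can go in row 9.
(9,3) is out (column 3 already has a 5).
So the only cell in row 9 that can hold 5 is (9,1).
That is column 1.

1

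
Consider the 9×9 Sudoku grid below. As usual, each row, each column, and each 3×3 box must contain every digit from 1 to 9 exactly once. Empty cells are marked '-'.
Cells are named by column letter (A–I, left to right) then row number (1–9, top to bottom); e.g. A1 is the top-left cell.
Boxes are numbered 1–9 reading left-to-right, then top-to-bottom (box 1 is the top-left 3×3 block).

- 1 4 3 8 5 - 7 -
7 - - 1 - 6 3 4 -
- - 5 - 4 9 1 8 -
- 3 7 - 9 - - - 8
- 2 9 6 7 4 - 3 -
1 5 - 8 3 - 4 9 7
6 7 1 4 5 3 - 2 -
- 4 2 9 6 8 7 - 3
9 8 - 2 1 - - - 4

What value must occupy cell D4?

5

Row 4 already contains {3, 7, 8, 9}.
Column D already contains {1, 2, 3, 4, 6, 8, 9}.
Its 3×3 block (box 5) already contains {3, 4, 6, 7, 8, 9}.
The only value from 1–9 not eliminated is 5, so D4 = 5.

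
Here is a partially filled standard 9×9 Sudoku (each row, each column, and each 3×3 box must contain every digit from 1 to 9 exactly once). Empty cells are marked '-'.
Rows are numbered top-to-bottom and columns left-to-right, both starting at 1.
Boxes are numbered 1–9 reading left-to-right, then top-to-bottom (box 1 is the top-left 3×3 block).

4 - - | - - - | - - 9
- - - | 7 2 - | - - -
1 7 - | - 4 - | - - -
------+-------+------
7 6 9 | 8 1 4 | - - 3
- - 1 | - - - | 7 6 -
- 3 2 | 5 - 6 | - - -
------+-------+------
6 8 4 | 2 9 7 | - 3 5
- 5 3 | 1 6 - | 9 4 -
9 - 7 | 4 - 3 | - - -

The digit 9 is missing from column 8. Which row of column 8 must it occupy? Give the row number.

6

Consider where 9 can go in column 8.
r1c8 is out (row 1 already has a 9).
r2c8 is out (box 3 already has a 9).
r3c8 is out (box 3 already has a 9).
r4c8 is out (row 4 already has a 9).
r9c8 is out (row 9 already has a 9).
So the only cell in column 8 that can hold 9 is r6c8.
That is row 6.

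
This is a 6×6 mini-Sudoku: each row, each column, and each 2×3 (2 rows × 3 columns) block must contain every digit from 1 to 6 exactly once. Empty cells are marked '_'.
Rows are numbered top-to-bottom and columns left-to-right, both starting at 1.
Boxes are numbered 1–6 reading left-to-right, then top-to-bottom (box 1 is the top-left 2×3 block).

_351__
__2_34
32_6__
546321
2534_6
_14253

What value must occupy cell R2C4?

5

Row 2 already contains {2, 3, 4}.
Column 4 already contains {1, 2, 3, 4, 6}.
Its 2×3 block (box 2) already contains {1, 3, 4}.
The only value from 1–6 not eliminated is 5, so R2C4 = 5.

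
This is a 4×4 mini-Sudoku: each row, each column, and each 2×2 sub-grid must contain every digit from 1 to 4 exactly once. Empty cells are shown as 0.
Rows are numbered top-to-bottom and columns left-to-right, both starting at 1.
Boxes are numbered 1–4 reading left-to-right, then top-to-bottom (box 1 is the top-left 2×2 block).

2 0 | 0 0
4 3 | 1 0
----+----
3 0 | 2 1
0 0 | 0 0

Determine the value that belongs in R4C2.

Cell R4C2 itself could take any of {1, 2, 4} by direct elimination.
Consider where 2 can go in column 2.
R1C2 is out (row 1 already has a 2).
R3C2 is out (row 3 already has a 2).
So the only cell in column 2 that can hold 2 is R4C2.
Therefore R4C2 = 2.

2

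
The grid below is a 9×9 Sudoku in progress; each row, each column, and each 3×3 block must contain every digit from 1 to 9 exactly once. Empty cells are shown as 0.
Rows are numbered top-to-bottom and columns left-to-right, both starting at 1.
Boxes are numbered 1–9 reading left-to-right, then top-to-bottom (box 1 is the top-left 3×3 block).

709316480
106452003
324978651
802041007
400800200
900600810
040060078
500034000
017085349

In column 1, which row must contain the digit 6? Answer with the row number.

Consider where 6 can go in column 1.
r7c1 is out (row 7 already has a 6).
So the only cell in column 1 that can hold 6 is r9c1.
That is row 9.

9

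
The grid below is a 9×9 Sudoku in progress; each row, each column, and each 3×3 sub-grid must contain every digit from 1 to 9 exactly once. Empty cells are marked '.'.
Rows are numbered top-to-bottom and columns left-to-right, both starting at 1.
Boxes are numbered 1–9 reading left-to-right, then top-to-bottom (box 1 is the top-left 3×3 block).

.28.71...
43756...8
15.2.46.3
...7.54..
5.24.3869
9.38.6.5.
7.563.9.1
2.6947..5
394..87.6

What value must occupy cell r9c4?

Row 9 already contains {3, 4, 6, 7, 8, 9}.
Column 4 already contains {2, 4, 5, 6, 7, 8, 9}.
Its 3×3 block (box 8) already contains {3, 4, 6, 7, 8, 9}.
The only value from 1–9 not eliminated is 1, so r9c4 = 1.

1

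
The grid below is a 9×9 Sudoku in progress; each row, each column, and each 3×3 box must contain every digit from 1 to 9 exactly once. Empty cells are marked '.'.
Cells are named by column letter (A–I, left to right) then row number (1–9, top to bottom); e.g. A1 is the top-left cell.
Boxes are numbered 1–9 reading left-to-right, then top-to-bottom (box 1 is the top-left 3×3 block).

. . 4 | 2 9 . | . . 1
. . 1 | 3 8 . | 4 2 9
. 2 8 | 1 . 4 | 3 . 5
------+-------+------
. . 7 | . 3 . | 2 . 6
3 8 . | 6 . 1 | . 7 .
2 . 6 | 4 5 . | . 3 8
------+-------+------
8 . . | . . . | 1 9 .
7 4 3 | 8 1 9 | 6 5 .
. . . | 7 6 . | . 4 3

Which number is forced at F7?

Cell F7 itself could take any of {2, 3, 5} by direct elimination.
Consider where 3 can go in row 7.
B7 is out (box 7 already has a 3).
C7 is out (column C already has a 3).
D7 is out (column D already has a 3).
E7 is out (column E already has a 3).
I7 is out (column I already has a 3).
So the only cell in row 7 that can hold 3 is F7.
Therefore F7 = 3.

3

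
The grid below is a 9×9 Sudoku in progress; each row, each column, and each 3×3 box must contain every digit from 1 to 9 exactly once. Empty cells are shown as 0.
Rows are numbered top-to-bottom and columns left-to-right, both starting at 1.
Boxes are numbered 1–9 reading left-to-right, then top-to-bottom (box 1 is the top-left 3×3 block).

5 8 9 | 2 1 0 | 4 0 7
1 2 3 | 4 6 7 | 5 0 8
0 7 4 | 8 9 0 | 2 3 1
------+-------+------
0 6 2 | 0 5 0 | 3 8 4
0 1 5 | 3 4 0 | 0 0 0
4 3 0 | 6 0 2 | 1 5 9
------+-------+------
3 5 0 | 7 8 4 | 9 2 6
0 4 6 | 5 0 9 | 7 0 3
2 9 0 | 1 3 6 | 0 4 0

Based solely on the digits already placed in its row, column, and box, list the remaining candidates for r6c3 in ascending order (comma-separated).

7,8

Row 6 already contains {1, 2, 3, 4, 5, 6, 9}.
Column 3 already contains {2, 3, 4, 5, 6, 9}.
Its 3×3 block (box 4) already contains {1, 2, 3, 4, 5, 6}.
Removing those from 1–9 leaves {7, 8} as the candidates for r6c3.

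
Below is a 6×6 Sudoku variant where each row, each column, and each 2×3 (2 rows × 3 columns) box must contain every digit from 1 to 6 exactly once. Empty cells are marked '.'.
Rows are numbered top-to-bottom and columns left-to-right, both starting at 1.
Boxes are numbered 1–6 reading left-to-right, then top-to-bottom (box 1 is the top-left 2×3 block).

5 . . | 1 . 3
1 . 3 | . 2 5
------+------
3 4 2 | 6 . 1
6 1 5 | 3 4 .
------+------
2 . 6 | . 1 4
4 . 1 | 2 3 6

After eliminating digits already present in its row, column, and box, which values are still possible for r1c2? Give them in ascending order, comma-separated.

2,6

Row 1 already contains {1, 3, 5}.
Column 2 already contains {1, 4}.
Its 2×3 block (box 1) already contains {1, 3, 5}.
Removing those from 1–6 leaves {2, 6} as the candidates for r1c2.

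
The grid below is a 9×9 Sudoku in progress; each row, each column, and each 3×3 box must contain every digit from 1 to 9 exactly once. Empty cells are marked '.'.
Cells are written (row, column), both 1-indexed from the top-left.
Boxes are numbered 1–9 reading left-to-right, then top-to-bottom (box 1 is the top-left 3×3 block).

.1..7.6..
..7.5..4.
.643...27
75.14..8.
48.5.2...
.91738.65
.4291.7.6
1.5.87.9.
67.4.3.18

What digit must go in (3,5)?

9

Row 3 already contains {2, 3, 4, 6, 7}.
Column 5 already contains {1, 3, 4, 5, 7, 8}.
Its 3×3 block (box 2) already contains {3, 5, 7}.
The only value from 1–9 not eliminated is 9, so (3,5) = 9.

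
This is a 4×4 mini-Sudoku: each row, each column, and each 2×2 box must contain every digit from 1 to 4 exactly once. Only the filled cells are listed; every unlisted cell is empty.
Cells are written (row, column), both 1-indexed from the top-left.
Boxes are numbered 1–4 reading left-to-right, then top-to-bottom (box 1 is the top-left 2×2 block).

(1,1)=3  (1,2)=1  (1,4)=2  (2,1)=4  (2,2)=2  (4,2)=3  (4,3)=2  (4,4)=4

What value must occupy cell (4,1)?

Row 4 already contains {2, 3, 4}.
Column 1 already contains {3, 4}.
Its 2×2 block (box 3) already contains {3}.
The only value from 1–4 not eliminated is 1, so (4,1) = 1.

1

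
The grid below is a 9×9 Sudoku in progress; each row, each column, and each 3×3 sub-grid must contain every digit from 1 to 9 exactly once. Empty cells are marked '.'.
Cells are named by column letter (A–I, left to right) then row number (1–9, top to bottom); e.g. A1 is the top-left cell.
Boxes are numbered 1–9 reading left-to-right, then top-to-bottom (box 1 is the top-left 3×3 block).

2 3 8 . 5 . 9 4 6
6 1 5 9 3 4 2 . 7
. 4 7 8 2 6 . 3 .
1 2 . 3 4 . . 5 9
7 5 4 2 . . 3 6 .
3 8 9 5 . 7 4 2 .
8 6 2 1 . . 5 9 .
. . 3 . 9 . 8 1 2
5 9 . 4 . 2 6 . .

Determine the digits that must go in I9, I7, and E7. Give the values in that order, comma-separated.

3,4,7

For I9:
  Row 9 already contains {2, 4, 5, 6, 9}.
  Column I already contains {2, 6, 7, 9}.
  Its 3×3 block (box 9) already contains {1, 2, 5, 6, 8, 9}.
  The only value from 1–9 not eliminated is 3, so I9 = 3.
For I7:
  Consider where 4 can go in box 9.
  H9 is out (row 9 already has a 4).
  I9 is out (row 9 already has a 4).
  So the only cell in box 9 that can hold 4 is I7.
  So I7 = 4.
For E7:
  Row 7 already contains {1, 2, 5, 6, 8, 9}.
  Column E already contains {2, 3, 4, 5, 9}.
  Its 3×3 block (box 8) already contains {1, 2, 4, 9}.
  The only value from 1–9 not eliminated is 7, so E7 = 7.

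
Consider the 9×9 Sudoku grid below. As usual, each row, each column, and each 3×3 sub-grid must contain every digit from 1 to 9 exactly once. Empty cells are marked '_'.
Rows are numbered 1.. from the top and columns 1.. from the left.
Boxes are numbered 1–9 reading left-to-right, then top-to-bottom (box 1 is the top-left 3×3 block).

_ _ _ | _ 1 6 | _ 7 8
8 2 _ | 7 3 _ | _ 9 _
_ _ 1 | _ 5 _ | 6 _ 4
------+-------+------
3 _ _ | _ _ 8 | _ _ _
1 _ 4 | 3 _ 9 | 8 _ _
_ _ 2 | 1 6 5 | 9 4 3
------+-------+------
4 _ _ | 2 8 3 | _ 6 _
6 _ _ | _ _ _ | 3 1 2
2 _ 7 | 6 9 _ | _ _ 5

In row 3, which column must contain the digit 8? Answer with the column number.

4

Consider where 8 can go in row 3.
row 3, column 1 is out (column 1 already has a 8).
row 3, column 2 is out (box 1 already has a 8).
row 3, column 6 is out (column 6 already has a 8).
row 3, column 8 is out (box 3 already has a 8).
So the only cell in row 3 that can hold 8 is row 3, column 4.
That is column 4.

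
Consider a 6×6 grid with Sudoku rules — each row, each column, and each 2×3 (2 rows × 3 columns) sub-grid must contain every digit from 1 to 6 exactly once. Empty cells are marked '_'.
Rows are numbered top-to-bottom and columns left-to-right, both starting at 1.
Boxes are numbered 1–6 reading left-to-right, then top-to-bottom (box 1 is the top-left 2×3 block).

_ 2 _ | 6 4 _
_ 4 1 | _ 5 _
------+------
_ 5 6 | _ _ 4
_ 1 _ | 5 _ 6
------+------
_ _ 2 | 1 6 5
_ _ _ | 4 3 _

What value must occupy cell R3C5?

Cell R3C5 itself could take any of {1, 2} by direct elimination.
Consider where 1 can go in box 4.
R3C4 is out (column 4 already has a 1).
R4C5 is out (row 4 already has a 1).
So the only cell in box 4 that can hold 1 is R3C5.
Therefore R3C5 = 1.

1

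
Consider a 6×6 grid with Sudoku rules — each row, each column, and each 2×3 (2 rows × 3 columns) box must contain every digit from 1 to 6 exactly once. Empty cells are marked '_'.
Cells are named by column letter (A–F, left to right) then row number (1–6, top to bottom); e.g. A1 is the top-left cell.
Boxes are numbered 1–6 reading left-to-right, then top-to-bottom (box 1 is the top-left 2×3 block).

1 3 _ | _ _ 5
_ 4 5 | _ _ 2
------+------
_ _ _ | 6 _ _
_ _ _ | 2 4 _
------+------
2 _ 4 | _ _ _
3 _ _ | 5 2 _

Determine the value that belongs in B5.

5

Cell B5 itself could take any of {1, 5, 6} by direct elimination.
Consider where 5 can go in box 5.
B6 is out (row 6 already has a 5).
C6 is out (row 6 already has a 5).
So the only cell in box 5 that can hold 5 is B5.
Therefore B5 = 5.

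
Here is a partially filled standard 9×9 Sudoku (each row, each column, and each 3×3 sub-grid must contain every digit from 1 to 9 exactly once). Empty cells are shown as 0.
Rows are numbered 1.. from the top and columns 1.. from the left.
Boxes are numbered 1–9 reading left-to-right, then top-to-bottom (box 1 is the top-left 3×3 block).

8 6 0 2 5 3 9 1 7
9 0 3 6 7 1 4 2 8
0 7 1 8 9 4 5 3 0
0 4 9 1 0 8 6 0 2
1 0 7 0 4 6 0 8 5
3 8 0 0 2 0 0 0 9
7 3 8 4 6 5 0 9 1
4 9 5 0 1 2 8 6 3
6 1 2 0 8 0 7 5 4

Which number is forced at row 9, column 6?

9

Row 9 already contains {1, 2, 4, 5, 6, 7, 8}.
Column 6 already contains {1, 2, 3, 4, 5, 6, 8}.
Its 3×3 block (box 8) already contains {1, 2, 4, 5, 6, 8}.
The only value from 1–9 not eliminated is 9, so row 9, column 6 = 9.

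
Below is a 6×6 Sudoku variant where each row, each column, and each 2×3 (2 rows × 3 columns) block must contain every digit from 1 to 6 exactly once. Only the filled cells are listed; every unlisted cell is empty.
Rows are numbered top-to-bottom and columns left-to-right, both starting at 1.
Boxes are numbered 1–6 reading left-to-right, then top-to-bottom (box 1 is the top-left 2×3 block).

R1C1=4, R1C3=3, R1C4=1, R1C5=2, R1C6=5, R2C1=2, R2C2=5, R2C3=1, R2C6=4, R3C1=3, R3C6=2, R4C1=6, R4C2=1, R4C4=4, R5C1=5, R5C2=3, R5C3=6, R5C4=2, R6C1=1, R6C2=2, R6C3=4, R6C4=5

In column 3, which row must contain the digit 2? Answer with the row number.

Consider where 2 can go in column 3.
R3C3 is out (row 3 already has a 2).
So the only cell in column 3 that can hold 2 is R4C3.
That is row 4.

4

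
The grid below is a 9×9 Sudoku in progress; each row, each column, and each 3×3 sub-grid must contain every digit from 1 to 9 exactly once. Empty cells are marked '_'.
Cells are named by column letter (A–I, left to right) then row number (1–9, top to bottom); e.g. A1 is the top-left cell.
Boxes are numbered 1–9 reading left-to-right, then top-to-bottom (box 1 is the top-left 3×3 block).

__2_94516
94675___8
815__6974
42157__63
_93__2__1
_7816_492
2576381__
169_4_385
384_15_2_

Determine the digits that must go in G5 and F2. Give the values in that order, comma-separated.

7,1

For G5:
  Consider where 7 can go in row 5.
  A5 is out (box 4 already has a 7).
  D5 is out (column D already has a 7).
  E5 is out (column E already has a 7).
  H5 is out (column H already has a 7).
  So the only cell in row 5 that can hold 7 is G5.
  So G5 = 7.
For F2:
  Consider where 1 can go in column F.
  F4 is out (row 4 already has a 1).
  F6 is out (row 6 already has a 1).
  F8 is out (row 8 already has a 1).
  So the only cell in column F that can hold 1 is F2.
  So F2 = 1.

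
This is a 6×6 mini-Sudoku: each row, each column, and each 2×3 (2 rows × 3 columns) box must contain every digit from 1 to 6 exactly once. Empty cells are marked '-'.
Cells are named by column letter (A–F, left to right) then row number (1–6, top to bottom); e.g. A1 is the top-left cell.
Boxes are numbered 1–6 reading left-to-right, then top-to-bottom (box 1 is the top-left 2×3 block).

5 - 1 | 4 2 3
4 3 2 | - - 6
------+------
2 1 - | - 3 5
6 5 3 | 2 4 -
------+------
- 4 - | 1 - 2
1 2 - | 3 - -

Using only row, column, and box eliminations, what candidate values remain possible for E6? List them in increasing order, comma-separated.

Row 6 already contains {1, 2, 3}.
Column E already contains {2, 3, 4}.
Its 2×3 block (box 6) already contains {1, 2, 3}.
Removing those from 1–6 leaves {5, 6} as the candidates for E6.

5,6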